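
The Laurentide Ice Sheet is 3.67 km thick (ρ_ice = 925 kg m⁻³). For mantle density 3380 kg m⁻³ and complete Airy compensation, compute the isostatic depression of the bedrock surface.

For local isostatic compensation: the ice load ρ_ice t is balanced by mantle displaced below, ρ_m s.
s = t ρ_ice / ρ_m = 3.67 km × 925/3380 = 1 km.

1 km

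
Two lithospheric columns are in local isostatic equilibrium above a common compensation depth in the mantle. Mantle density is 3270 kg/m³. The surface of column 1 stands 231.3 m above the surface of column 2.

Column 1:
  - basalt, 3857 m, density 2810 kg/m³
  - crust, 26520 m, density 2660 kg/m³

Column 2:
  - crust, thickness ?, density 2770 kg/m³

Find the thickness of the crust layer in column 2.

Take the compensation level at the base of the deeper column (depth z_c below the surface of column 1) and equate Σ ρ_i t_i down to z_c; mantle fills any gap and the z_c terms cancel.
Column 1: 3857×2810 + 26520×2660 + (z_c − 30377)×3270
Column 2: 231.3×0 + x×2770 + (z_c − 231.3 − 0 − x)×3270
The z_c×3270 term appears on both sides and cancels. Collect the known terms of each column as K = Σ(ρt)_known − 3270 × (depth of known layers): K_1 = 81381370 − 3270×30377 = −17951420; K_2 = 0 − 3270×(231.3 + 0) = −756351.
Balance: K_1 = K_2 − x×(3270 − 2770), so x = (K_2 − K_1)/(3270 − 2770) = 17195100/500 = 34400 m.

34400 m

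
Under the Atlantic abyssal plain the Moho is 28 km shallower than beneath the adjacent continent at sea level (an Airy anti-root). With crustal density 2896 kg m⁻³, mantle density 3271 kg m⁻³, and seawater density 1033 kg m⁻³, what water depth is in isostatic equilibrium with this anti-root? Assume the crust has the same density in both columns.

5.64 km

Replacing a thickness d of crust by seawater at the top must be balanced by replacing crust with mantle at the base: d (ρ_c − ρ_w) = a (ρ_m − ρ_c).
d = a (ρ_m − ρ_c)/(ρ_c − ρ_w) = 28 km × 375/1863 = 5.64 km.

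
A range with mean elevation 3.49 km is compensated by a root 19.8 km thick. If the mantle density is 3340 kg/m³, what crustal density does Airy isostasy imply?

2840 kg/m³

ρ_c h = (ρ_m − ρ_c) r → ρ_c (h + r) = ρ_m r → ρ_c = ρ_m r / (h + r).
ρ_c = 3340 × 19.8 km / (3.49 km + 19.8 km) = 2840 kg/m³.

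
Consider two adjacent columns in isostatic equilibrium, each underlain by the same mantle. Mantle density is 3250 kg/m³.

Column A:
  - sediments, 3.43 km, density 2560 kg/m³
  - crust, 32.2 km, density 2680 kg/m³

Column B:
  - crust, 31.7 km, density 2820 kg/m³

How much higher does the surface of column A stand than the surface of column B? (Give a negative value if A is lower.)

2.18 km

For any compensation level in the mantle, the mantle terms cancel and isostasy reduces to e = (Σt_A − Σt_B) − (Σ(ρt)_A − Σ(ρt)_B) / ρ_m.
Σt_A = 35.63 km; Σt_B = 31.7 km; Σ(ρt)_A = 95076.8; Σ(ρt)_B = 89394 (in km·kg/m³).
e = (35.63 − 31.7) − (95076.8 − 89394) / 3250 = 2.18 km.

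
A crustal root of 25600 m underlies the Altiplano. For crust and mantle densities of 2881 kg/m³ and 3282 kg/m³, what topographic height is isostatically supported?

In Airy isostatic equilibrium: ρ_c h = (ρ_m − ρ_c) r.
h = r (ρ_m − ρ_c) / ρ_c = 25600 m × (3282 − 2881) / 2881 = 3560 m.

3560 m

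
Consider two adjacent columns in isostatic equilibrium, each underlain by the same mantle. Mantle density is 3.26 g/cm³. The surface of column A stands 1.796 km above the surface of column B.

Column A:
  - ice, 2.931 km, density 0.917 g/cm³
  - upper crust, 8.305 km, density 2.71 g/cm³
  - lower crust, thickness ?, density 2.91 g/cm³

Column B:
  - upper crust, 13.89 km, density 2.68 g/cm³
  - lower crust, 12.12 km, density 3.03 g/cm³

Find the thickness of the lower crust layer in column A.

15 km

Take the compensation level at the base of the deeper column (depth z_c below the surface of column A) and equate Σ ρ_i t_i down to z_c; mantle fills any gap and the z_c terms cancel.
Column A: 2.931×0.917 + 8.305×2.71 + x×2.91 + (z_c − 11.236 − x)×3.26
Column B: 1.796×0 + 13.89×2.68 + 12.12×3.03 + (z_c − 1.796 − 26.01)×3.26
The z_c×3.26 term appears on both sides and cancels. Collect the known terms of each column as K = Σ(ρt)_known − 3.26 × (depth of known layers): K_A = 25.194277 − 3.26×11.236 = −11.435083; K_B = 73.9488 − 3.26×(1.796 + 26.01) = −16.69876.
Balance: K_A − x×(3.26 − 2.91) = K_B, so x = (K_A − K_B)/(3.26 − 2.91) = 5.26368/0.35 = 15 km.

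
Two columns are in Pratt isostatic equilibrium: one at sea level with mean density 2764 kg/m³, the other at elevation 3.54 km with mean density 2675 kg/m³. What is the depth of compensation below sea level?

106 km

ρ_ref D = ρ (D + h) → D (ρ_ref − ρ) = ρ h.
D = ρ h/(ρ_ref − ρ) = 2675 × 3.54 km/(2764 − 2675) = 106 km.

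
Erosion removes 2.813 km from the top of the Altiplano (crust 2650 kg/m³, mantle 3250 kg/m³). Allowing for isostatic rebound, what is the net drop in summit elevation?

0.519 km

Rebound u = e ρ_c/ρ_m = 2.813 km × 2650/3250 = 2.294 km.
Net surface drop = e − u = 2.813 km − 2.294 km = e (ρ_m − ρ_c)/ρ_m = 0.519 km.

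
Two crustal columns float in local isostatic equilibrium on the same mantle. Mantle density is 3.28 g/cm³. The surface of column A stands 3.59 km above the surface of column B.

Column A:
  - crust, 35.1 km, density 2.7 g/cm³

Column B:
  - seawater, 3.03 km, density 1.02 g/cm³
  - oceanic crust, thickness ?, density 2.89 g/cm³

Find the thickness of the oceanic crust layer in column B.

4.45 km

Take the compensation level at the base of the deeper column (depth z_c below the surface of column A) and equate Σ ρ_i t_i down to z_c; mantle fills any gap and the z_c terms cancel.
Column A: 35.1×2.7 + (z_c − 35.1)×3.28
Column B: 3.59×0 + 3.03×1.02 + x×2.89 + (z_c − 3.59 − 3.03 − x)×3.28
The z_c×3.28 term appears on both sides and cancels. Collect the known terms of each column as K = Σ(ρt)_known − 3.28 × (depth of known layers): K_A = 94.77 − 3.28×35.1 = −20.358; K_B = 3.0906 − 3.28×(3.59 + 3.03) = −18.623.
Balance: K_A = K_B − x×(3.28 − 2.89), so x = (K_B − K_A)/(3.28 − 2.89) = 1.735/0.39 = 4.45 km.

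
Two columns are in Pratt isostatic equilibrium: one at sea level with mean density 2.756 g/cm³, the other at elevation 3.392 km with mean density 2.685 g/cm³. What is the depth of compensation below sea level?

ρ_ref D = ρ (D + h) → D (ρ_ref − ρ) = ρ h.
D = ρ h/(ρ_ref − ρ) = 2.685 × 3.392 km/(2.756 − 2.685) = 128 km.

128 km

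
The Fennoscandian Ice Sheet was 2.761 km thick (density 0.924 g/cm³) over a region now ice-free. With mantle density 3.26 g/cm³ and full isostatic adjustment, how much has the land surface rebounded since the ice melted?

Removing the load lets mantle flow back in; uplift u satisfies ρ_ice t = ρ_m u.
u = t ρ_ice/ρ_m = 2.761 km × 0.924/3.26 = 0.783 km.

0.783 km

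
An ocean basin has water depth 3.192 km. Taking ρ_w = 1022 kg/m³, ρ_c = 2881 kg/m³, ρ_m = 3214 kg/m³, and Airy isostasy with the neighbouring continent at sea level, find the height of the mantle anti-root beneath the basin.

17.8 km

Balancing pressure at the compensation depth: replacing crust with seawater at the top is compensated by replacing crust with mantle at the base: d (ρ_c − ρ_w) = a (ρ_m − ρ_c).
a = d (ρ_c − ρ_w)/(ρ_m − ρ_c) = 3.192 km × 1859/333 = 17.8 km.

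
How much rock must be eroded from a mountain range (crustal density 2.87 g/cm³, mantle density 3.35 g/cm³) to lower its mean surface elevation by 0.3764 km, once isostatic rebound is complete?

2.63 km

Net drop Δ = e − u = e − e ρ_c/ρ_m = e (ρ_m − ρ_c)/ρ_m.
e = Δ ρ_m/(ρ_m − ρ_c) = 0.3764 km × 3.35/0.48 = 2.63 km.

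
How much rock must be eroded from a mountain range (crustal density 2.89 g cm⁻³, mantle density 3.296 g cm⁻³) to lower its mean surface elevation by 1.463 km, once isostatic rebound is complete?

11.9 km

Net drop Δ = e − u = e − e ρ_c/ρ_m = e (ρ_m − ρ_c)/ρ_m.
e = Δ ρ_m/(ρ_m − ρ_c) = 1.463 km × 3.296/0.406 = 11.9 km.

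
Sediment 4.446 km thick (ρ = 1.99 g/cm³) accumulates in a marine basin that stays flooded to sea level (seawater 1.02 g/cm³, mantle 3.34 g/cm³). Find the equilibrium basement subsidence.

Submarine loading: the sediment displaces seawater, and the subsidence is in turn flooded, so s (ρ_m − ρ_w) = t (ρ_sed − ρ_w).
s = 4.446 km × (1.99 − 1.02) / (3.34 − 1.02) = 1.86 km.

1.86 km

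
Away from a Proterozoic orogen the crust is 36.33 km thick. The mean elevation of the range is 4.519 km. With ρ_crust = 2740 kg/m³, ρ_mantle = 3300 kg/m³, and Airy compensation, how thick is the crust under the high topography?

63 km

Root depth r = h ρ_c / (ρ_m − ρ_c) = 4.519 km × 2740 / 560 = 22.11 km.
Total thickness = T + h + r = 36.33 km + 4.519 km + 22.11 km = 63 km.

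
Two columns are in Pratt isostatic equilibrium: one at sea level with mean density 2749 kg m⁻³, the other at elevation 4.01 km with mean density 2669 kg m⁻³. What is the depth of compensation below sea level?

134 km

ρ_ref D = ρ (D + h) → D (ρ_ref − ρ) = ρ h.
D = ρ h/(ρ_ref − ρ) = 2669 × 4.01 km/(2749 − 2669) = 134 km.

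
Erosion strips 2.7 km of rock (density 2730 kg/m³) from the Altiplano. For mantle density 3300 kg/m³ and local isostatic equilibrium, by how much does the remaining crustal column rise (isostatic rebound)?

Unloading: uplift u = e ρ_c/ρ_m = 2.7 km × 2730/3300 = 2.23 km.

2.23 km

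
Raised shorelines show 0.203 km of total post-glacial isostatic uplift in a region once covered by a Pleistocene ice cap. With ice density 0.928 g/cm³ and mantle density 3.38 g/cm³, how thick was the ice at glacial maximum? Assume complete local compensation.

0.739 km

u = t ρ_ice/ρ_m → t = u ρ_m/ρ_ice = 0.203 km × 3.38/0.928 = 0.739 km.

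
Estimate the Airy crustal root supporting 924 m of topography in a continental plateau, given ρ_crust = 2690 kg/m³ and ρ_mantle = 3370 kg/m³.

Isostatic balance requires: the weight of the topography is balanced by the buoyancy of the root, ρ_c h = (ρ_m − ρ_c) r.
r = h · ρ_c / (ρ_m − ρ_c) = 924 m × 2690 / (3370 − 2690) = 3660 m.

3660 m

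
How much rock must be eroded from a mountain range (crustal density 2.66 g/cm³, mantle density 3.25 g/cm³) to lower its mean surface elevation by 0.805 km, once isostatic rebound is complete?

4.43 km

Net drop Δ = e − u = e − e ρ_c/ρ_m = e (ρ_m − ρ_c)/ρ_m.
e = Δ ρ_m/(ρ_m − ρ_c) = 0.805 km × 3.25/0.59 = 4.43 km.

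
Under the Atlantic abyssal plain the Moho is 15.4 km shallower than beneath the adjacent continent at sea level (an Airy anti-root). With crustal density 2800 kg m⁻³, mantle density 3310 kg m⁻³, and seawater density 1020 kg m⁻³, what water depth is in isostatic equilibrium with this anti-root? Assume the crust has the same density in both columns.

4.41 km

Replacing a thickness d of crust by seawater at the top must be balanced by replacing crust with mantle at the base: d (ρ_c − ρ_w) = a (ρ_m − ρ_c).
d = a (ρ_m − ρ_c)/(ρ_c − ρ_w) = 15.4 km × 510/1780 = 4.41 km.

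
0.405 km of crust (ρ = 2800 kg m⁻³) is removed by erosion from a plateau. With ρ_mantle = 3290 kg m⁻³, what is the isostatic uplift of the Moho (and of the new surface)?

Unloading: uplift u = e ρ_c/ρ_m = 0.405 km × 2800/3290 = 0.345 km.

0.345 km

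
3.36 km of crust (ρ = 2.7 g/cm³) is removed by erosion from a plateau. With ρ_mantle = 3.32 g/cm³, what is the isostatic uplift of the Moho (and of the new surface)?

2.73 km

Unloading: uplift u = e ρ_c/ρ_m = 3.36 km × 2.7/3.32 = 2.73 km.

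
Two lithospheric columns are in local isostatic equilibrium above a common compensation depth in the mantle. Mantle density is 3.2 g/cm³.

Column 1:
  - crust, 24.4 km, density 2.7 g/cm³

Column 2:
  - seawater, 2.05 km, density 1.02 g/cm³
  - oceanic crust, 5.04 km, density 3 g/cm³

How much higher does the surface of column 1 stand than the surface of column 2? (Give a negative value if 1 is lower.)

2.1 km

For any compensation level in the mantle, the mantle terms cancel and isostasy reduces to e = (Σt_1 − Σt_2) − (Σ(ρt)_1 − Σ(ρt)_2) / ρ_m.
Σt_1 = 24.4 km; Σt_2 = 7.09 km; Σ(ρt)_1 = 65.88; Σ(ρt)_2 = 17.211 (in km·g/cm³).
e = (24.4 − 7.09) − (65.88 − 17.211) / 3.2 = 2.1 km.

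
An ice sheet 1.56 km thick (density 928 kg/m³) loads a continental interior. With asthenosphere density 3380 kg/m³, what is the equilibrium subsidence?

Equating mass per unit area of the two columns: the ice load ρ_ice t is balanced by mantle displaced below, ρ_m s.
s = t ρ_ice / ρ_m = 1.56 km × 928/3380 = 0.428 km.

0.428 km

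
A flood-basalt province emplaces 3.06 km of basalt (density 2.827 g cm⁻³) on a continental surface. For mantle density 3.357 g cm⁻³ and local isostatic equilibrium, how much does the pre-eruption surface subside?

2.58 km

Subaerial loading: s = t ρ_load / ρ_m.
s = 3.06 km × 2.827/3.357 = 2.58 km.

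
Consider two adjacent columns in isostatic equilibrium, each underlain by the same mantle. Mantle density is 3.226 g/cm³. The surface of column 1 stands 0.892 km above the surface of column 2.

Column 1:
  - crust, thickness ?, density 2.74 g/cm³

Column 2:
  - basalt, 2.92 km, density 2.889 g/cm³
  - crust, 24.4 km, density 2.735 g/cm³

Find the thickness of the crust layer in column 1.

Take the compensation level at the base of the deeper column (depth z_c below the surface of column 1) and equate Σ ρ_i t_i down to z_c; mantle fills any gap and the z_c terms cancel.
Column 1: x×2.74 + (z_c − 0 − x)×3.226
Column 2: 0.892×0 + 2.92×2.889 + 24.4×2.735 + (z_c − 0.892 − 27.32)×3.226
The z_c×3.226 term appears on both sides and cancels. Collect the known terms of each column as K = Σ(ρt)_known − 3.226 × (depth of known layers): K_1 = 0 − 3.226×0 = 0; K_2 = 75.16988 − 3.226×(0.892 + 27.32) = −15.842032.
Balance: K_1 − x×(3.226 − 2.74) = K_2, so x = (K_1 − K_2)/(3.226 − 2.74) = 15.842/0.486 = 32.6 km.

32.6 km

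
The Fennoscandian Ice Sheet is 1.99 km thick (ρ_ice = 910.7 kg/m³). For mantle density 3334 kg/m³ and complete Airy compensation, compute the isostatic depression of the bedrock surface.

0.544 km

Equating mass per unit area of the two columns: the ice load ρ_ice t is balanced by mantle displaced below, ρ_m s.
s = t ρ_ice / ρ_m = 1.99 km × 910.7/3334 = 0.544 km.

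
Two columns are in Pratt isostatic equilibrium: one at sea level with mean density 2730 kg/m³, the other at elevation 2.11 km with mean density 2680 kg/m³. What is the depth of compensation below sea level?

ρ_ref D = ρ (D + h) → D (ρ_ref − ρ) = ρ h.
D = ρ h/(ρ_ref − ρ) = 2680 × 2.11 km/(2730 − 2680) = 113 km.

113 km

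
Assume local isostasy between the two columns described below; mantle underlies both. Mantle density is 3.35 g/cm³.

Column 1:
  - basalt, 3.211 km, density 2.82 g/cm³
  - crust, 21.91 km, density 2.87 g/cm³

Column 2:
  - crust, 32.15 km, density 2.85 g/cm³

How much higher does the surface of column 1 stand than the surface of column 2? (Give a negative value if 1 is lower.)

−1.15 km

For any compensation level in the mantle, the mantle terms cancel and isostasy reduces to e = (Σt_1 − Σt_2) − (Σ(ρt)_1 − Σ(ρt)_2) / ρ_m.
Σt_1 = 25.121 km; Σt_2 = 32.15 km; Σ(ρt)_1 = 71.93672; Σ(ρt)_2 = 91.6275 (in km·g/cm³).
e = (25.121 − 32.15) − (71.93672 − 91.6275) / 3.35 = −1.15 km.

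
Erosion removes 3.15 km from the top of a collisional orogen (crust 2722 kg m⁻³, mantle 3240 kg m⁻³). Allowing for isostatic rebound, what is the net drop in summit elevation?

0.504 km

Rebound u = e ρ_c/ρ_m = 3.15 km × 2722/3240 = 2.646 km.
Net surface drop = e − u = 3.15 km − 2.646 km = e (ρ_m − ρ_c)/ρ_m = 0.504 km.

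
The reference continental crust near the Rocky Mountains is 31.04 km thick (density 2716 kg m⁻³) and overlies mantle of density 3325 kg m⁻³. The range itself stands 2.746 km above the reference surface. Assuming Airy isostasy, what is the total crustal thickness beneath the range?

46 km

Root depth r = h ρ_c / (ρ_m − ρ_c) = 2.746 km × 2716 / 609 = 12.25 km.
Total thickness = T + h + r = 31.04 km + 2.746 km + 12.25 km = 46 km.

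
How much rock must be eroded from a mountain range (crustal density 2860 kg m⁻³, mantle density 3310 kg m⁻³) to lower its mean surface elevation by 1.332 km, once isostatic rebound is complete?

9.8 km

Net drop Δ = e − u = e − e ρ_c/ρ_m = e (ρ_m − ρ_c)/ρ_m.
e = Δ ρ_m/(ρ_m − ρ_c) = 1.332 km × 3310/450 = 9.8 km.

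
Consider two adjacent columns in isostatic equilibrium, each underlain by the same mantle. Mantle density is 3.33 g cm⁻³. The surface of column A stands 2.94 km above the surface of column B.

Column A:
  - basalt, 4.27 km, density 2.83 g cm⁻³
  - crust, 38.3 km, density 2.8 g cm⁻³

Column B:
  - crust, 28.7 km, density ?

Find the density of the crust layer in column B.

Take the compensation level at the base of the deeper column (depth z_c below the surface of column A) and equate Σ ρ_i t_i down to z_c; mantle fills any gap and the z_c terms cancel.
Column A: 4.27×2.83 + 38.3×2.8 + (z_c − 42.57)×3.33
Column B: 2.94×0 + 28.7×ρ + (z_c − 2.94 − 28.7)×3.33
The z_c×3.33 term appears on both sides and cancels. Collect the known terms of each column as K = Σ(ρt)_known − 3.33 × (depth of known layers): K_A = 119.3241 − 3.33×42.57 = −22.434; K_B = 0 − 3.33×(2.94 + 28.7) = −105.3612.
Balance: K_A = K_B + 28.7×ρ, so ρ = (K_A − K_B)/28.7 = 82.9272/28.7 = 2.89 g cm⁻³.

2.89 g cm⁻³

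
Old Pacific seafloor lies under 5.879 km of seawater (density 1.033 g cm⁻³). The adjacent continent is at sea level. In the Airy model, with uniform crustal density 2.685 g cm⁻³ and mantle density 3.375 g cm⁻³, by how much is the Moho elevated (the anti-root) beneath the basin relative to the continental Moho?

14.1 km

Equating mass per unit area of the two columns: replacing crust with seawater at the top is compensated by replacing crust with mantle at the base: d (ρ_c − ρ_w) = a (ρ_m − ρ_c).
a = d (ρ_c − ρ_w)/(ρ_m − ρ_c) = 5.879 km × 1.652/0.69 = 14.1 km.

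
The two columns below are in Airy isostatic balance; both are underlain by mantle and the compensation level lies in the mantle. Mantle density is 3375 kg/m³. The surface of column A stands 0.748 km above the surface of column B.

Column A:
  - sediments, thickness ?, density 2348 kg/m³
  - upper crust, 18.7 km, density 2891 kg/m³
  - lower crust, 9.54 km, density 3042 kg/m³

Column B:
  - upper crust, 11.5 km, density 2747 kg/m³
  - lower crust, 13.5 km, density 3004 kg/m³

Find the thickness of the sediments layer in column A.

2.46 km

Take the compensation level at the base of the deeper column (depth z_c below the surface of column A) and equate Σ ρ_i t_i down to z_c; mantle fills any gap and the z_c terms cancel.
Column A: x×2348 + 18.7×2891 + 9.54×3042 + (z_c − 28.24 − x)×3375
Column B: 0.748×0 + 11.5×2747 + 13.5×3004 + (z_c − 0.748 − 25)×3375
The z_c×3375 term appears on both sides and cancels. Collect the known terms of each column as K = Σ(ρt)_known − 3375 × (depth of known layers): K_A = 83082.38 − 3375×28.24 = −12227.62; K_B = 72144.5 − 3375×(0.748 + 25) = −14755.
Balance: K_A − x×(3375 − 2348) = K_B, so x = (K_A − K_B)/(3375 − 2348) = 2527.38/1027 = 2.46 km.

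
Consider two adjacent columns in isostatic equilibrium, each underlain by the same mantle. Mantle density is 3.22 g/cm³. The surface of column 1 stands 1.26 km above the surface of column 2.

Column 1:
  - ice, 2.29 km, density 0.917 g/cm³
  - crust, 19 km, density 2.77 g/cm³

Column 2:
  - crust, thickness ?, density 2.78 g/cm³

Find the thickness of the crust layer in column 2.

22.2 km

Take the compensation level at the base of the deeper column (depth z_c below the surface of column 1) and equate Σ ρ_i t_i down to z_c; mantle fills any gap and the z_c terms cancel.
Column 1: 2.29×0.917 + 19×2.77 + (z_c − 21.29)×3.22
Column 2: 1.26×0 + x×2.78 + (z_c − 1.26 − 0 − x)×3.22
The z_c×3.22 term appears on both sides and cancels. Collect the known terms of each column as K = Σ(ρt)_known − 3.22 × (depth of known layers): K_1 = 54.72993 − 3.22×21.29 = −13.82387; K_2 = 0 − 3.22×(1.26 + 0) = −4.0572.
Balance: K_1 = K_2 − x×(3.22 − 2.78), so x = (K_2 − K_1)/(3.22 − 2.78) = 9.76667/0.44 = 22.2 km.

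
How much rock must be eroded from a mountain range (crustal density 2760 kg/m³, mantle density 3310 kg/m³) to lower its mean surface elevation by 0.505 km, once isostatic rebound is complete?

3.04 km

Net drop Δ = e − u = e − e ρ_c/ρ_m = e (ρ_m − ρ_c)/ρ_m.
e = Δ ρ_m/(ρ_m − ρ_c) = 0.505 km × 3310/550 = 3.04 km.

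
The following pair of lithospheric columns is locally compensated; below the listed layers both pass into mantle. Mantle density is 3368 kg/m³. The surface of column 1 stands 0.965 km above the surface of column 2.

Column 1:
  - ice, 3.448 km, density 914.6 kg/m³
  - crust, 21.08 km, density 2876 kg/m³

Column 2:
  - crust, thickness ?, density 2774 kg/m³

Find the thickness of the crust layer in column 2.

Take the compensation level at the base of the deeper column (depth z_c below the surface of column 1) and equate Σ ρ_i t_i down to z_c; mantle fills any gap and the z_c terms cancel.
Column 1: 3.448×914.6 + 21.08×2876 + (z_c − 24.528)×3368
Column 2: 0.965×0 + x×2774 + (z_c − 0.965 − 0 − x)×3368
The z_c×3368 term appears on both sides and cancels. Collect the known terms of each column as K = Σ(ρt)_known − 3368 × (depth of known layers): K_1 = 63779.6208 − 3368×24.528 = −18830.6832; K_2 = 0 − 3368×(0.965 + 0) = −3250.12.
Balance: K_1 = K_2 − x×(3368 − 2774), so x = (K_2 − K_1)/(3368 − 2774) = 15580.6/594 = 26.2 km.

26.2 km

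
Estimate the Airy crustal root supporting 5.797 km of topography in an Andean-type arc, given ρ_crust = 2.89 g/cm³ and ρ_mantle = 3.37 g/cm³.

Isostatic balance requires: the weight of the topography is balanced by the buoyancy of the root, ρ_c h = (ρ_m − ρ_c) r.
r = h · ρ_c / (ρ_m − ρ_c) = 5.797 km × 2.89 / (3.37 − 2.89) = 34.9 km.

34.9 km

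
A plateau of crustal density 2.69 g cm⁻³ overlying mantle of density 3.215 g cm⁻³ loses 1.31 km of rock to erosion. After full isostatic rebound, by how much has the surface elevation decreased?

Rebound u = e ρ_c/ρ_m = 1.31 km × 2.69/3.215 = 1.096 km.
Net surface drop = e − u = 1.31 km − 1.096 km = e (ρ_m − ρ_c)/ρ_m = 0.214 km.

0.214 km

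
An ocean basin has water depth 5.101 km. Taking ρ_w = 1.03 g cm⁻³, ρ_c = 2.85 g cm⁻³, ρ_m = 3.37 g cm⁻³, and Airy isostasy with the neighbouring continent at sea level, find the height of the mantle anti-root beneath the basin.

Balancing pressure at the compensation depth: replacing crust with seawater at the top is compensated by replacing crust with mantle at the base: d (ρ_c − ρ_w) = a (ρ_m − ρ_c).
a = d (ρ_c − ρ_w)/(ρ_m − ρ_c) = 5.101 km × 1.82/0.52 = 17.9 km.

17.9 km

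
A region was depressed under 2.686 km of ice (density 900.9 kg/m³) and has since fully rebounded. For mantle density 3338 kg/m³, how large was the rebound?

Removing the load lets mantle flow back in; uplift u satisfies ρ_ice t = ρ_m u.
u = t ρ_ice/ρ_m = 2.686 km × 900.9/3338 = 0.725 km.

0.725 km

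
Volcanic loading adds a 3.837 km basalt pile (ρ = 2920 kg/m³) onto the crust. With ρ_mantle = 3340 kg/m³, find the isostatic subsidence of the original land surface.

3.35 km

Subaerial loading: s = t ρ_load / ρ_m.
s = 3.837 km × 2920/3340 = 3.35 km.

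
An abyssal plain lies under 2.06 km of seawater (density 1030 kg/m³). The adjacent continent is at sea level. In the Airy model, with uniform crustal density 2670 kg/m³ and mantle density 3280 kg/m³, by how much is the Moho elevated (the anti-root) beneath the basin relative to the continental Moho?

5.54 km

By Archimedes' principle applied to the lithosphere: replacing crust with seawater at the top is compensated by replacing crust with mantle at the base: d (ρ_c − ρ_w) = a (ρ_m − ρ_c).
a = d (ρ_c − ρ_w)/(ρ_m − ρ_c) = 2.06 km × 1640/610 = 5.54 km.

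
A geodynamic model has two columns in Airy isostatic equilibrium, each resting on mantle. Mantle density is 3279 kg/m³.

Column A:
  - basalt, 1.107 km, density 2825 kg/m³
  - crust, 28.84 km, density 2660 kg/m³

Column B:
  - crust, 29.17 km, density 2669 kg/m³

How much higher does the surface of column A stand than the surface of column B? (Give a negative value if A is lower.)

0.171 km

For any compensation level in the mantle, the mantle terms cancel and isostasy reduces to e = (Σt_A − Σt_B) − (Σ(ρt)_A − Σ(ρt)_B) / ρ_m.
Σt_A = 29.947 km; Σt_B = 29.17 km; Σ(ρt)_A = 79841.675; Σ(ρt)_B = 77854.73 (in km·kg/m³).
e = (29.947 − 29.17) − (79841.675 − 77854.73) / 3279 = 0.171 km.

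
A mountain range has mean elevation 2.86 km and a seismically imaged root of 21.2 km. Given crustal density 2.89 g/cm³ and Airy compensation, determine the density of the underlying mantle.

3.28 g/cm³

Airy balance: ρ_c h = (ρ_m − ρ_c) r → ρ_m = ρ_c (1 + h/r).
ρ_m = 2.89 × (1 + 2.86 km/21.2 km) = 3.28 g/cm³.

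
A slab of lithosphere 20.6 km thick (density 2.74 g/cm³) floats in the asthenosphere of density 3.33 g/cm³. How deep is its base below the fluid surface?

Draft d = t ρ_obj/ρ_fluid = 20.6 km × 2.74/3.33 = 17 km.

17 km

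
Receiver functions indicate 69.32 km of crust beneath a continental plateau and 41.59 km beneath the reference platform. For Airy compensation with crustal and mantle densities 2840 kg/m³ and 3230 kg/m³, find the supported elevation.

3.35 km

Excess crust Δ = 69.32 km − 41.59 km = 27.73 km, split between elevation h and root r with h + r = Δ.
Airy balance ρ_c h = (ρ_m − ρ_c) r gives r = h ρ_c/(ρ_m − ρ_c), so h (1 + ρ_c/(ρ_m − ρ_c)) = Δ, i.e. h = Δ (ρ_m − ρ_c)/ρ_m.
h = 27.73 km × 390/3230 = 3.35 km.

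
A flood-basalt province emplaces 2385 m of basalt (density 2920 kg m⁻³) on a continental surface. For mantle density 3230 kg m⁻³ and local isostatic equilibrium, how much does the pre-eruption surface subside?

2160 m

Subaerial loading: s = t ρ_load / ρ_m.
s = 2385 m × 2920/3230 = 2160 m.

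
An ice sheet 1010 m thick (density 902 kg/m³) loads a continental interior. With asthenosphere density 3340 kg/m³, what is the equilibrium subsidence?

273 m

Equating mass per unit area of the two columns: the ice load ρ_ice t is balanced by mantle displaced below, ρ_m s.
s = t ρ_ice / ρ_m = 1010 m × 902/3340 = 273 m.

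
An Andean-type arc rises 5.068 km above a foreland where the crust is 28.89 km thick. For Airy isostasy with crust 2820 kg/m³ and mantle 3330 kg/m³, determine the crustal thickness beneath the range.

Root depth r = h ρ_c / (ρ_m − ρ_c) = 5.068 km × 2820 / 510 = 28.02 km.
Total thickness = T + h + r = 28.89 km + 5.068 km + 28.02 km = 62 km.

62 km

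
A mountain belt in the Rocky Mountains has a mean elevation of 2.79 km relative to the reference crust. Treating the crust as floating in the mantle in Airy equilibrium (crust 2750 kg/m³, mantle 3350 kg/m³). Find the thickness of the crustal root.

In Airy isostatic equilibrium: the weight of the topography is balanced by the buoyancy of the root, ρ_c h = (ρ_m − ρ_c) r.
r = h · ρ_c / (ρ_m − ρ_c) = 2.79 km × 2750 / (3350 − 2750) = 12.8 km.

12.8 km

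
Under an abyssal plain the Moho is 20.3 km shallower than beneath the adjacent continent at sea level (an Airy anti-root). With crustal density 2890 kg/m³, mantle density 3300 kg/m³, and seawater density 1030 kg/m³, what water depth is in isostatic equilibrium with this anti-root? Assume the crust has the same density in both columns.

Replacing a thickness d of crust by seawater at the top must be balanced by replacing crust with mantle at the base: d (ρ_c − ρ_w) = a (ρ_m − ρ_c).
d = a (ρ_m − ρ_c)/(ρ_c − ρ_w) = 20.3 km × 410/1860 = 4.47 km.

4.47 km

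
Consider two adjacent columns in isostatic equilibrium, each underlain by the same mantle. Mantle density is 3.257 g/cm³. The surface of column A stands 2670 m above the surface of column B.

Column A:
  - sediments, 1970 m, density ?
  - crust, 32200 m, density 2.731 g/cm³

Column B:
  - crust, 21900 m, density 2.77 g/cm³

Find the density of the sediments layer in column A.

Take the compensation level at the base of the deeper column (depth z_c below the surface of column A) and equate Σ ρ_i t_i down to z_c; mantle fills any gap and the z_c terms cancel.
Column A: 1970×ρ + 32200×2.731 + (z_c − 34170)×3.257
Column B: 2670×0 + 21900×2.77 + (z_c − 2670 − 21900)×3.257
The z_c×3.257 term appears on both sides and cancels. Collect the known terms of each column as K = Σ(ρt)_known − 3.257 × (depth of known layers): K_A = 87938.2 − 3.257×34170 = −23353.49; K_B = 60663 − 3.257×(2670 + 21900) = −19361.49.
Balance: K_A + 1970×ρ = K_B, so ρ = (K_B − K_A)/1970 = 3992/1970 = 2.03 g/cm³.

2.03 g/cm³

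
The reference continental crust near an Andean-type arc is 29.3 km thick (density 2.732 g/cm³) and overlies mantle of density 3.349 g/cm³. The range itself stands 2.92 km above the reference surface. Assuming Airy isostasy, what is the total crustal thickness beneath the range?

45.1 km

Root depth r = h ρ_c / (ρ_m − ρ_c) = 2.92 km × 2.732 / 0.617 = 12.93 km.
Total thickness = T + h + r = 29.3 km + 2.92 km + 12.93 km = 45.1 km.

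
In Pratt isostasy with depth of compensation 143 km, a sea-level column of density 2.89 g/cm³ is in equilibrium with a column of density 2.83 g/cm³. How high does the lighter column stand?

ρ_ref D = ρ (D + h) → h = D (ρ_ref − ρ)/ρ.
h = 143 km × (2.89 − 2.83)/2.83 = 3.03 km.

3.03 km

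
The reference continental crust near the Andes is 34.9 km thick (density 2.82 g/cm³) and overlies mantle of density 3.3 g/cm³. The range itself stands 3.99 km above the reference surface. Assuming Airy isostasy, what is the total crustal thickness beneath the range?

Root depth r = h ρ_c / (ρ_m − ρ_c) = 3.99 km × 2.82 / 0.48 = 23.44 km.
Total thickness = T + h + r = 34.9 km + 3.99 km + 23.44 km = 62.3 km.

62.3 km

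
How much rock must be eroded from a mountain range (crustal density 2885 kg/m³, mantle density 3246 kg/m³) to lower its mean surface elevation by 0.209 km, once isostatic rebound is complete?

Net drop Δ = e − u = e − e ρ_c/ρ_m = e (ρ_m − ρ_c)/ρ_m.
e = Δ ρ_m/(ρ_m − ρ_c) = 0.209 km × 3246/361 = 1.88 km.

1.88 km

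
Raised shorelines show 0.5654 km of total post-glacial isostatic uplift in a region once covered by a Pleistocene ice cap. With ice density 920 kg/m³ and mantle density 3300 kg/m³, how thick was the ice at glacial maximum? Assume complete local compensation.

u = t ρ_ice/ρ_m → t = u ρ_m/ρ_ice = 0.5654 km × 3300/920 = 2.03 km.

2.03 km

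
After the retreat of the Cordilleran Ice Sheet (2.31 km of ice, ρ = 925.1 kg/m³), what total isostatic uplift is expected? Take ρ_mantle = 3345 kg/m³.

Removing the load lets mantle flow back in; uplift u satisfies ρ_ice t = ρ_m u.
u = t ρ_ice/ρ_m = 2.31 km × 925.1/3345 = 0.639 km.

0.639 km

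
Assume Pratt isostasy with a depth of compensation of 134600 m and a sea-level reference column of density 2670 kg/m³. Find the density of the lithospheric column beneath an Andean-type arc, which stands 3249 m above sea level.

Pratt balance: ρ_ref D = ρ (D + h).
ρ = ρ_ref D/(D + h) = 2670 × 134600 m/(134600 m + 3249 m) = 2610 kg/m³.

2610 kg/m³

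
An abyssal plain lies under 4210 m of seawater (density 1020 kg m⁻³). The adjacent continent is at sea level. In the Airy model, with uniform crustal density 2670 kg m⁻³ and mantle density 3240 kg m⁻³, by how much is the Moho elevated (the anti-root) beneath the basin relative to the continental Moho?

12200 m

Balancing pressure at the compensation depth: replacing crust with seawater at the top is compensated by replacing crust with mantle at the base: d (ρ_c − ρ_w) = a (ρ_m − ρ_c).
a = d (ρ_c − ρ_w)/(ρ_m − ρ_c) = 4210 m × 1650/570 = 12200 m.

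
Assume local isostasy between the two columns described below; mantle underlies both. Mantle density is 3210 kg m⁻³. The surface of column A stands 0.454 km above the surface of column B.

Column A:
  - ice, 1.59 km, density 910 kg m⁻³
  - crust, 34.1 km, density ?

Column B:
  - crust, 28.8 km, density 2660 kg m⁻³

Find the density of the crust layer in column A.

2810 kg m⁻³

Take the compensation level at the base of the deeper column (depth z_c below the surface of column A) and equate Σ ρ_i t_i down to z_c; mantle fills any gap and the z_c terms cancel.
Column A: 1.59×910 + 34.1×ρ + (z_c − 35.69)×3210
Column B: 0.454×0 + 28.8×2660 + (z_c − 0.454 − 28.8)×3210
The z_c×3210 term appears on both sides and cancels. Collect the known terms of each column as K = Σ(ρt)_known − 3210 × (depth of known layers): K_A = 1446.9 − 3210×35.69 = −113118; K_B = 76608 − 3210×(0.454 + 28.8) = −17297.34.
Balance: K_A + 34.1×ρ = K_B, so ρ = (K_B − K_A)/34.1 = 95820.7/34.1 = 2810 kg m⁻³.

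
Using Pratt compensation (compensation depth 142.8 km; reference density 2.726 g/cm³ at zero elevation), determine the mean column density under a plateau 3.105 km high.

2.67 g/cm³

Pratt balance: ρ_ref D = ρ (D + h).
ρ = ρ_ref D/(D + h) = 2.726 × 142.8 km/(142.8 km + 3.105 km) = 2.67 g/cm³.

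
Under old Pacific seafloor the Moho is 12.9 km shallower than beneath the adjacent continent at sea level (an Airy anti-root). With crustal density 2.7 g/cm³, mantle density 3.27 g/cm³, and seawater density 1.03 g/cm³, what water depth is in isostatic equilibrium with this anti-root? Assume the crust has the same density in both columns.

4.4 km

Replacing a thickness d of crust by seawater at the top must be balanced by replacing crust with mantle at the base: d (ρ_c − ρ_w) = a (ρ_m − ρ_c).
d = a (ρ_m − ρ_c)/(ρ_c − ρ_w) = 12.9 km × 0.57/1.67 = 4.4 km.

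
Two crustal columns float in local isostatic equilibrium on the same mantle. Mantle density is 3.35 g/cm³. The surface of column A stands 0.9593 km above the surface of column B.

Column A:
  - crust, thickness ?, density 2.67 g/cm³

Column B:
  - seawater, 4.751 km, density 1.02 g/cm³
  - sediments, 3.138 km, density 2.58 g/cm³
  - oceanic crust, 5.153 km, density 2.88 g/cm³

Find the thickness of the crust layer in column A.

28.1 km

Take the compensation level at the base of the deeper column (depth z_c below the surface of column A) and equate Σ ρ_i t_i down to z_c; mantle fills any gap and the z_c terms cancel.
Column A: x×2.67 + (z_c − 0 − x)×3.35
Column B: 0.9593×0 + 4.751×1.02 + 3.138×2.58 + 5.153×2.88 + (z_c − 0.9593 − 13.042)×3.35
The z_c×3.35 term appears on both sides and cancels. Collect the known terms of each column as K = Σ(ρt)_known − 3.35 × (depth of known layers): K_A = 0 − 3.35×0 = 0; K_B = 27.7827 − 3.35×(0.9593 + 13.042) = −19.121655.
Balance: K_A − x×(3.35 − 2.67) = K_B, so x = (K_A − K_B)/(3.35 − 2.67) = 19.1217/0.68 = 28.1 km.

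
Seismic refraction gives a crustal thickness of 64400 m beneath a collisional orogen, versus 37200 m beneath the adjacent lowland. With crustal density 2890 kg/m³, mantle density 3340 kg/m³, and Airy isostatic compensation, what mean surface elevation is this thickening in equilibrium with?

3660 m

Excess crust Δ = 64400 m − 37200 m = 27200 m, split between elevation h and root r with h + r = Δ.
Airy balance ρ_c h = (ρ_m − ρ_c) r gives r = h ρ_c/(ρ_m − ρ_c), so h (1 + ρ_c/(ρ_m − ρ_c)) = Δ, i.e. h = Δ (ρ_m − ρ_c)/ρ_m.
h = 27200 m × 450/3340 = 3660 m.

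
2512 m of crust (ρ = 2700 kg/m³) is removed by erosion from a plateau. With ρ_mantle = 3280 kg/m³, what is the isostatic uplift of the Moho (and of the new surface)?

2070 m

Unloading: uplift u = e ρ_c/ρ_m = 2512 m × 2700/3280 = 2070 m.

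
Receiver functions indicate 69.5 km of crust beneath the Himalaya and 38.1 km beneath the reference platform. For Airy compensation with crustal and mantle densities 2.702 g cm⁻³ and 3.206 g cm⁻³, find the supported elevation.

Excess crust Δ = 69.5 km − 38.1 km = 31.4 km, split between elevation h and root r with h + r = Δ.
Airy balance ρ_c h = (ρ_m − ρ_c) r gives r = h ρ_c/(ρ_m − ρ_c), so h (1 + ρ_c/(ρ_m − ρ_c)) = Δ, i.e. h = Δ (ρ_m − ρ_c)/ρ_m.
h = 31.4 km × 0.504/3.206 = 4.94 km.

4.94 km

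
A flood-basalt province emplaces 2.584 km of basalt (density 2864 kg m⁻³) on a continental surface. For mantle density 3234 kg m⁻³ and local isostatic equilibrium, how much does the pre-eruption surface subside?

2.29 km

Subaerial loading: s = t ρ_load / ρ_m.
s = 2.584 km × 2864/3234 = 2.29 km.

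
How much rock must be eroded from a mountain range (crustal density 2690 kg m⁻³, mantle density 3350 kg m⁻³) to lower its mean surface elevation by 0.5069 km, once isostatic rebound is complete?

2.57 km

Net drop Δ = e − u = e − e ρ_c/ρ_m = e (ρ_m − ρ_c)/ρ_m.
e = Δ ρ_m/(ρ_m − ρ_c) = 0.5069 km × 3350/660 = 2.57 km.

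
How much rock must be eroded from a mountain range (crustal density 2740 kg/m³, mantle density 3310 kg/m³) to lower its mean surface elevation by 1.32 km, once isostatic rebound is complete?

Net drop Δ = e − u = e − e ρ_c/ρ_m = e (ρ_m − ρ_c)/ρ_m.
e = Δ ρ_m/(ρ_m − ρ_c) = 1.32 km × 3310/570 = 7.67 km.

7.67 km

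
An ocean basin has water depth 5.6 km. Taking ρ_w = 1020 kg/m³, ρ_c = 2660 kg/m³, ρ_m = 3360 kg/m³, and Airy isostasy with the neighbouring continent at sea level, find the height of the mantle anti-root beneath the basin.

Equating mass per unit area of the two columns: replacing crust with seawater at the top is compensated by replacing crust with mantle at the base: d (ρ_c − ρ_w) = a (ρ_m − ρ_c).
a = d (ρ_c − ρ_w)/(ρ_m − ρ_c) = 5.6 km × 1640/700 = 13.1 km.

13.1 km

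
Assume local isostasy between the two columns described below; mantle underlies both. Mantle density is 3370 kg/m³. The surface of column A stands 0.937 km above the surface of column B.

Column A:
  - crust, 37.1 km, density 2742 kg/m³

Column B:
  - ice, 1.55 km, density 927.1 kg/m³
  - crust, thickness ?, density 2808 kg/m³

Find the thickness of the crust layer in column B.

29.1 km

Take the compensation level at the base of the deeper column (depth z_c below the surface of column A) and equate Σ ρ_i t_i down to z_c; mantle fills any gap and the z_c terms cancel.
Column A: 37.1×2742 + (z_c − 37.1)×3370
Column B: 0.937×0 + 1.55×927.1 + x×2808 + (z_c − 0.937 − 1.55 − x)×3370
The z_c×3370 term appears on both sides and cancels. Collect the known terms of each column as K = Σ(ρt)_known − 3370 × (depth of known layers): K_A = 101728.2 − 3370×37.1 = −23298.8; K_B = 1437.005 − 3370×(0.937 + 1.55) = −6944.185.
Balance: K_A = K_B − x×(3370 − 2808), so x = (K_B − K_A)/(3370 − 2808) = 16354.6/562 = 29.1 km.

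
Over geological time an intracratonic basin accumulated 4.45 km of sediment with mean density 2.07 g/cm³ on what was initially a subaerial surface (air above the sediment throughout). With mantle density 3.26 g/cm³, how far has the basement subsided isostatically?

Subaerial load: s = t ρ_sed / ρ_m = 4.45 km × 2.07/3.26 = 2.83 km.

2.83 km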